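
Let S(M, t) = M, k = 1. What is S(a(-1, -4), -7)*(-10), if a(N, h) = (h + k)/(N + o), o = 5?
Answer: 15/2 ≈ 7.5000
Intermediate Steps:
a(N, h) = (1 + h)/(5 + N) (a(N, h) = (h + 1)/(N + 5) = (1 + h)/(5 + N))
S(a(-1, -4), -7)*(-10) = ((1 - 4)/(5 - 1))*(-10) = (-3/4)*(-10) = ((1/4)*(-3))*(-10) = -3/4*(-10) = 15/2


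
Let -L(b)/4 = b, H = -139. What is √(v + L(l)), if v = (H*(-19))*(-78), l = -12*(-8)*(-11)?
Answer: I*√201774 ≈ 449.19*I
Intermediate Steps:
l = -1056 (l = 96*(-11) = -1056)
L(b) = -4*b
v = -205998 (v = -139*(-19)*(-78) = 2641*(-78) = -205998)
√(v + L(l)) = √(-205998 - 4*(-1056)) = √(-205998 + 4224) = √(-201774) = I*√201774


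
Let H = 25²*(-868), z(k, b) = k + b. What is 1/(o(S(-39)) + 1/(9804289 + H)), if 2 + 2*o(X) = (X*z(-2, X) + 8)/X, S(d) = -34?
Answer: -157450413/3010081408 ≈ -0.052308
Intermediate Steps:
z(k, b) = b + k
H = -542500 (H = 625*(-868) = -542500)
o(X) = -1 + (8 + X*(-2 + X))/(2*X) (o(X) = -1 + ((X*(X - 2) + 8)/X)/2 = -1 + ((X*(-2 + X) + 8)/X)/2 = -1 + ((8 + X*(-2 + X))/X)/2 = -1 + (8 + X*(-2 + X))/(2*X))
1/(o(S(-39)) + 1/(9804289 + H)) = 1/((-2 + (½)*(-34) + 4/(-34)) + 1/(9804289 - 542500)) = 1/((-2 - 17 + 4*(-1/34)) + 1/9261789) = 1/((-2 - 17 - 2/17) + 1/9261789) = 1/(-325/17 + 1/9261789) = 1/(-3010081408/157450413) = -157450413/3010081408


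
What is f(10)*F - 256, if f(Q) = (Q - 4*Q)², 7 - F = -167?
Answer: 156344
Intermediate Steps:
F = 174 (F = 7 - 1*(-167) = 7 + 167 = 174)
f(Q) = 9*Q² (f(Q) = (-3*Q)² = 9*Q²)
f(10)*F - 256 = (9*10²)*174 - 256 = (9*100)*174 - 256 = 900*174 - 256 = 156600 - 256 = 156344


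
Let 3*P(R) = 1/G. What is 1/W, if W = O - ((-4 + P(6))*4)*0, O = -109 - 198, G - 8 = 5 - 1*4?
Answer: -1/307 ≈ -0.0032573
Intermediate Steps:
G = 9 (G = 8 + (5 - 1*4) = 8 + (5 - 4) = 8 + 1 = 9)
O = -307
P(R) = 1/27 (P(R) = (⅓)/9 = (⅓)*(⅑) = 1/27)
W = -307 (W = -307 - ((-4 + 1/27)*4)*0 = -307 - -107/27*4*0 = -307 - (-428/27*0) = -307 - 0 = -307 - 1*0 = -307 + 0 = -307)
1/W = 1/(-307) = -1/307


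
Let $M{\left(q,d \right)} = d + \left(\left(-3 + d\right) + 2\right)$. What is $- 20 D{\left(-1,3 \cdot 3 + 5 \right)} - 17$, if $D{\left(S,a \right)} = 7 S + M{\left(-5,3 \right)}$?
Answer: $23$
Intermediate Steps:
$M{\left(q,d \right)} = -1 + 2 d$ ($M{\left(q,d \right)} = d + \left(-1 + d\right) = -1 + 2 d$)
$D{\left(S,a \right)} = 5 + 7 S$ ($D{\left(S,a \right)} = 7 S + \left(-1 + 2 \cdot 3\right) = 7 S + \left(-1 + 6\right) = 7 S + 5 = 5 + 7 S$)
$- 20 D{\left(-1,3 \cdot 3 + 5 \right)} - 17 = - 20 \left(5 + 7 \left(-1\right)\right) - 17 = - 20 \left(5 - 7\right) - 17 = \left(-20\right) \left(-2\right) - 17 = 40 - 17 = 23$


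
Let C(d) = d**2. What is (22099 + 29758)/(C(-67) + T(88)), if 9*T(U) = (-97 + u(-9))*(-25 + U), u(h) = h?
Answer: 51857/3747 ≈ 13.840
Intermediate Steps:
T(U) = 2650/9 - 106*U/9 (T(U) = ((-97 - 9)*(-25 + U))/9 = (-106*(-25 + U))/9 = (2650 - 106*U)/9 = 2650/9 - 106*U/9)
(22099 + 29758)/(C(-67) + T(88)) = (22099 + 29758)/((-67)**2 + (2650/9 - 106/9*88)) = 51857/(4489 + (2650/9 - 9328/9)) = 51857/(4489 - 742) = 51857/3747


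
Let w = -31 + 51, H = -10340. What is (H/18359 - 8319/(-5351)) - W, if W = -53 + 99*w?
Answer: -17200833742/8930819 ≈ -1926.0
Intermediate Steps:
w = 20
W = 1927 (W = -53 + 99*20 = -53 + 1980 = 1927)
(H/18359 - 8319/(-5351)) - W = (-10340/18359 - 8319/(-5351)) - 1*1927 = (-10340*1/18359 - 8319*(-1/5351)) - 1927 = (-940/1669 + 8319/5351) - 1927 = 8854471/8930819 - 1927 = -17200833742/8930819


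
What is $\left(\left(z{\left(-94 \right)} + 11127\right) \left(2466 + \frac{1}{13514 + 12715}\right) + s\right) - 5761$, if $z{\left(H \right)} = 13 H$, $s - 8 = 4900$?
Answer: $\frac{91520015534}{3747} \approx 2.4425 \cdot 10^{7}$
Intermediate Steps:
$s = 4908$ ($s = 8 + 4900 = 4908$)
$\left(\left(z{\left(-94 \right)} + 11127\right) \left(2466 + \frac{1}{13514 + 12715}\right) + s\right) - 5761 = \left(\left(13 \left(-94\right) + 11127\right) \left(2466 + \frac{1}{13514 + 12715}\right) + 4908\right) - 5761 = \left(\left(-1222 + 11127\right) \left(2466 + \frac{1}{26229}\right) + 4908\right) - 5761 = \left(9905 \left(2466 + \frac{1}{26229}\right) + 4908\right) - 5761 = \left(9905 \cdot \frac{64680715}{26229} + 4908\right) - 5761 = \left(\frac{91523211725}{3747} + 4908\right) - 5761 = \frac{91541602001}{3747} - 5761 = \frac{91520015534}{3747}$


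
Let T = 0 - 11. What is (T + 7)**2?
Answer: 16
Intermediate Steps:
T = -11
(T + 7)**2 = (-11 + 7)**2 = (-4)**2 = 16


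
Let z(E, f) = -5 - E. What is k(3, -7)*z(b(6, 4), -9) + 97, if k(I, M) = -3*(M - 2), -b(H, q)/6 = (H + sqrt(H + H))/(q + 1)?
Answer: 782/5 + 324*sqrt(3)/5 ≈ 268.64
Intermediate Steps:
b(H, q) = -6*(H + sqrt(2)*sqrt(H))/(1 + q) (b(H, q) = -6*(H + sqrt(H + H))/(q + 1) = -6*(H + sqrt(2*H))/(1 + q) = -6*(H + sqrt(2)*sqrt(H))/(1 + q))
k(I, M) = 6 - 3*M (k(I, M) = -3*(-2 + M) = 6 - 3*M)
k(3, -7)*z(b(6, 4), -9) + 97 = (6 - 3*(-7))*(-5 - 6*(-1*6 - sqrt(2)*sqrt(6))/(1 + 4)) + 97 = (6 + 21)*(-5 - 6*(-6 - 2*sqrt(3))/5) + 97 = 27*(-5 - 6*(-6 - 2*sqrt(3))/5) + 97 = 27*(-5 - (-36/5 - 12*sqrt(3)/5)) + 97 = 27*(-5 + (36/5 + 12*sqrt(3)/5)) + 97 = 27*(11/5 + 12*sqrt(3)/5) + 97 = (297/5 + 324*sqrt(3)/5) + 97 = 782/5 + 324*sqrt(3)/5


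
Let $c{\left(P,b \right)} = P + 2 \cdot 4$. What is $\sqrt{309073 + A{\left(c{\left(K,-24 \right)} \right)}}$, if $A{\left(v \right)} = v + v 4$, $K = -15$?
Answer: $\sqrt{309038} \approx 555.91$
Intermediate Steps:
$c{\left(P,b \right)} = 8 + P$ ($c{\left(P,b \right)} = P + 8 = 8 + P$)
$A{\left(v \right)} = 5 v$ ($A{\left(v \right)} = v + 4 v = 5 v$)
$\sqrt{309073 + A{\left(c{\left(K,-24 \right)} \right)}} = \sqrt{309073 + 5 \left(8 - 15\right)} = \sqrt{309073 + 5 \left(-7\right)} = \sqrt{309073 - 35} = \sqrt{309038}$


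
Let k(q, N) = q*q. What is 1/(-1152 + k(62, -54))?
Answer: 1/2692 ≈ 0.00037147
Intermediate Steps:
k(q, N) = q**2
1/(-1152 + k(62, -54)) = 1/(-1152 + 62**2) = 1/(-1152 + 3844) = 1/2692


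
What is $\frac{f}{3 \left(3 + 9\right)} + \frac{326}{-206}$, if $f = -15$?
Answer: $- \frac{2471}{1236} \approx -1.9992$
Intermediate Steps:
$\frac{f}{3 \left(3 + 9\right)} + \frac{326}{-206} = - \frac{15}{3 \left(3 + 9\right)} + \frac{326}{-206} = - \frac{15}{3 \cdot 12} + 326 \left(- \frac{1}{206}\right) = - \frac{15}{36} - \frac{163}{103} = \left(-15\right) \frac{1}{36} - \frac{163}{103} = - \frac{5}{12} - \frac{163}{103} = - \frac{2471}{1236}$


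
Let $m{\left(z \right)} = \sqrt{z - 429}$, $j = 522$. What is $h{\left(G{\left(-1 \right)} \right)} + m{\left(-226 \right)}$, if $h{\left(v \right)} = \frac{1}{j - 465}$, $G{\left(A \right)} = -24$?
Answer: $\frac{1}{57} + i \sqrt{655} \approx 0.017544 + 25.593 i$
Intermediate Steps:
$h{\left(v \right)} = \frac{1}{57}$ ($h{\left(v \right)} = \frac{1}{522 - 465} = \frac{1}{57}$)
$m{\left(z \right)} = \sqrt{-429 + z}$
$h{\left(G{\left(-1 \right)} \right)} + m{\left(-226 \right)} = \frac{1}{57} + \sqrt{-429 - 226} = \frac{1}{57} + \sqrt{-655} = \frac{1}{57} + i \sqrt{655}$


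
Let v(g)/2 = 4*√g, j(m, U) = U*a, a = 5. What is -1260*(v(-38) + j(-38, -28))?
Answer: 176400 - 10080*I*√38 ≈ 1.764e+5 - 62137.0*I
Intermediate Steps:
j(m, U) = 5*U (j(m, U) = U*5 = 5*U)
v(g) = 8*√g (v(g) = 2*(4*√g) = 8*√g)
-1260*(v(-38) + j(-38, -28)) = -1260*(8*√(-38) + 5*(-28)) = -1260*(8*(I*√38) - 140) = -1260*(8*I*√38 - 140) = -1260*(-140 + 8*I*√38) = 176400 - 10080*I*√38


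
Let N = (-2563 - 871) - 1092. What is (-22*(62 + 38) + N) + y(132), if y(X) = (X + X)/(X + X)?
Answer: -6725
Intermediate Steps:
N = -4526 (N = -3434 - 1092 = -4526)
y(X) = 1 (y(X) = (2*X)/((2*X)) = (2*X)*(1/(2*X)) = 1)
(-22*(62 + 38) + N) + y(132) = (-22*(62 + 38) - 4526) + 1 = (-22*100 - 4526) + 1 = (-2200 - 4526) + 1 = -6726 + 1 = -6725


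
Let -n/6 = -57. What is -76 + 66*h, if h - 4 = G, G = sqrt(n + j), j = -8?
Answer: 188 + 66*sqrt(334) ≈ 1394.2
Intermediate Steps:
n = 342 (n = -6*(-57) = 342)
G = sqrt(334) (G = sqrt(342 - 8) = sqrt(334) ≈ 18.276)
h = 4 + sqrt(334) ≈ 22.276
-76 + 66*h = -76 + 66*(4 + sqrt(334)) = -76 + (264 + 66*sqrt(334)) = 188 + 66*sqrt(334)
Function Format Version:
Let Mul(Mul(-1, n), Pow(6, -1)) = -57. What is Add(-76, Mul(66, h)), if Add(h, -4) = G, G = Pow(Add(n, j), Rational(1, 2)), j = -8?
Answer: Add(188, Mul(66, Pow(334, Rational(1, 2)))) ≈ 1394.2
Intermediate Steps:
n = 342 (n = Mul(-6, -57) = 342)
G = Pow(334, Rational(1, 2)) (G = Pow(Add(342, -8), Rational(1, 2)) = Pow(334, Rational(1, 2)) ≈ 18.276)
h = Add(4, Pow(334, Rational(1, 2))) ≈ 22.276
Add(-76, Mul(66, h)) = Add(-76, Mul(66, Add(4, Pow(334, Rational(1, 2))))) = Add(-76, Add(264, Mul(66, Pow(334, Rational(1, 2))))) = Add(188, Mul(66, Pow(334, Rational(1, 2))))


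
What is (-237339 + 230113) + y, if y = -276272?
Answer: -283498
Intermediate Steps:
(-237339 + 230113) + y = (-237339 + 230113) - 276272 = -7226 - 276272 = -283498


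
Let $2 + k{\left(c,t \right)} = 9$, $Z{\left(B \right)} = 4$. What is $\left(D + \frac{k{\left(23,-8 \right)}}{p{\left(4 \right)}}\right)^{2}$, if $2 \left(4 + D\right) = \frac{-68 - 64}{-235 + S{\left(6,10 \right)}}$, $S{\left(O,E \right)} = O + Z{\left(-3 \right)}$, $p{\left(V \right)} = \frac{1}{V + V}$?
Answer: $\frac{15382084}{5625} \approx 2734.6$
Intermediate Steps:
$p{\left(V \right)} = \frac{1}{2 V}$
$k{\left(c,t \right)} = 7$ ($k{\left(c,t \right)} = -2 + 9 = 7$)
$S{\left(O,E \right)} = 4 + O$ ($S{\left(O,E \right)} = O + 4 = 4 + O$)
$D = - \frac{278}{75}$ ($D = -4 + \frac{\left(-68 - 64\right) \frac{1}{-235 + \left(4 + 6\right)}}{2} = -4 + \frac{\left(-132\right) \frac{1}{-235 + 10}}{2} = -4 + \frac{\left(-132\right) \frac{1}{-225}}{2} = -4 + \frac{\left(-132\right) \left(- \frac{1}{225}\right)}{2} = -4 + \frac{1}{2} \cdot \frac{44}{75} = -4 + \frac{22}{75} = - \frac{278}{75} \approx -3.7067$)
$\left(D + \frac{k{\left(23,-8 \right)}}{p{\left(4 \right)}}\right)^{2} = \left(- \frac{278}{75} + \frac{7}{\frac{1}{2} \cdot \frac{1}{4}}\right)^{2} = \left(- \frac{278}{75} + 7 \frac{1}{\frac{1}{8}}\right)^{2} = \left(- \frac{278}{75} + 7 \cdot 8\right)^{2} = \left(- \frac{278}{75} + 56\right)^{2} = \left(\frac{3922}{75}\right)^{2} = \frac{15382084}{5625}$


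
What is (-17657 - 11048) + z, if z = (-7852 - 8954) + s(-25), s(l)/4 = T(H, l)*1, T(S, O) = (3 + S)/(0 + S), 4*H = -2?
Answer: -45531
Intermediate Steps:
H = -½ (H = (¼)*(-2) = -½ ≈ -0.50000)
T(S, O) = (3 + S)/S
s(l) = -20 (s(l) = 4*(((3 - ½)/(-½))*1) = 4*(-2*5/2*1) = 4*(-5*1) = 4*(-5) = -20)
z = -16826 (z = (-7852 - 8954) - 20 = -16806 - 20 = -16826)
(-17657 - 11048) + z = (-17657 - 11048) - 16826 = -28705 - 16826 = -45531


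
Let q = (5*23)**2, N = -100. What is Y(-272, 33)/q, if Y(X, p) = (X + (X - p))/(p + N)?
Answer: 577/886075 ≈ 0.00065119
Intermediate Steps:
Y(X, p) = (-p + 2*X)/(-100 + p) (Y(X, p) = (X + (X - p))/(p - 100) = (-p + 2*X)/(-100 + p))
q = 13225 (q = 115**2 = 13225)
Y(-272, 33)/q = ((-1*33 + 2*(-272))/(-100 + 33))/13225 = ((-33 - 544)/(-67))*(1/13225) = -1/67*(-577)*(1/13225) = (577/67)*(1/13225) = 577/886075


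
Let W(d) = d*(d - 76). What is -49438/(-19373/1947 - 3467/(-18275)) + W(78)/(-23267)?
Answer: 20464165980803097/4040213641021 ≈ 5065.1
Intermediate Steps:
W(d) = d*(-76 + d)
-49438/(-19373/1947 - 3467/(-18275)) + W(78)/(-23267) = -49438/(-19373/1947 - 3467/(-18275)) + (78*(-76 + 78))/(-23267) = -49438/(-19373*1/1947 - 3467*(-1/18275)) + (78*2)*(-1/23267) = -49438/(-19373/1947 + 3467/18275) + 156*(-1/23267) = -49438/(-347291326/35581425) - 156/23267 = -49438*(-35581425/347291326) - 156/23267 = 879537244575/173645663 - 156/23267 = 20464165980803097/4040213641021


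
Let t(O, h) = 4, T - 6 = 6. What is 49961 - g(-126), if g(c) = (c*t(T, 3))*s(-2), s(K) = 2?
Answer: 50969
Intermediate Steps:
T = 12 (T = 6 + 6 = 12)
g(c) = 8*c (g(c) = (c*4)*2 = (4*c)*2 = 8*c)
49961 - g(-126) = 49961 - 8*(-126) = 49961 - 1*(-1008) = 49961 + 1008 = 50969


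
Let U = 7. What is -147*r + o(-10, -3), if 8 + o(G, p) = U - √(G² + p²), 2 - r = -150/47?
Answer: -35915/47 - √109 ≈ -774.59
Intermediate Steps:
r = 244/47 (r = 2 - (-150)/47 = 2 - 1*(-150/47) = 2 + 150/47 = 244/47 ≈ 5.1915)
o(G, p) = -1 - √(G² + p²) (o(G, p) = -8 + (7 - √(G² + p²)) = -1 - √(G² + p²))
-147*r + o(-10, -3) = -147*244/47 + (-1 - √((-10)² + (-3)²)) = -35868/47 + (-1 - √(100 + 9)) = -35868/47 + (-1 - √109) = -35915/47 - √109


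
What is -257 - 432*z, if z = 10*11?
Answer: -47777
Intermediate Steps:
z = 110
-257 - 432*z = -257 - 432*110 = -257 - 47520 = -47777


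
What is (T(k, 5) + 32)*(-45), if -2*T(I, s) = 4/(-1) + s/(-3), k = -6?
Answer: -3135/2 ≈ -1567.5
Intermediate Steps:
T(I, s) = 2 + s/6 (T(I, s) = -(4/(-1) + s/(-3))/2 = -(4*(-1) + s*(-1/3))/2 = -(-4 - s/3)/2 = 2 + s/6)
(T(k, 5) + 32)*(-45) = ((2 + (1/6)*5) + 32)*(-45) = ((2 + 5/6) + 32)*(-45) = (17/6 + 32)*(-45) = (209/6)*(-45) = -3135/2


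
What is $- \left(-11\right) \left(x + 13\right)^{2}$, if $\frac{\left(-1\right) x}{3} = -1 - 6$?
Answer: $12716$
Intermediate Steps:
$x = 21$ ($x = - 3 \left(-1 - 6\right) = \left(-3\right) \left(-7\right) = 21$)
$- \left(-11\right) \left(x + 13\right)^{2} = - \left(-11\right) \left(21 + 13\right)^{2} = - \left(-11\right) 34^{2} = - \left(-11\right) 1156 = \left(-1\right) \left(-12716\right) = 12716$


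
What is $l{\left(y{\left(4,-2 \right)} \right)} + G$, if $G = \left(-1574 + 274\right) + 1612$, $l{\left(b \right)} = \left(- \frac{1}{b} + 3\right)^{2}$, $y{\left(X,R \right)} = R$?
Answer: $\frac{1297}{4} \approx 324.25$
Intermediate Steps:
$l{\left(b \right)} = \left(3 - \frac{1}{b}\right)^{2}$
$G = 312$ ($G = -1300 + 1612 = 312$)
$l{\left(y{\left(4,-2 \right)} \right)} + G = \frac{\left(-1 + 3 \left(-2\right)\right)^{2}}{4} + 312 = \frac{\left(-1 - 6\right)^{2}}{4} + 312 = \frac{\left(-7\right)^{2}}{4} + 312 = \frac{1}{4} \cdot 49 + 312 = \frac{49}{4} + 312 = \frac{1297}{4}$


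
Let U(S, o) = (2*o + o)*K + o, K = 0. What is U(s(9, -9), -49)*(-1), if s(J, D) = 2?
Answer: 49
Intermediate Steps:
U(S, o) = o (U(S, o) = (2*o + o)*0 + o = (3*o)*0 + o = 0 + o = o)
U(s(9, -9), -49)*(-1) = -49*(-1) = 49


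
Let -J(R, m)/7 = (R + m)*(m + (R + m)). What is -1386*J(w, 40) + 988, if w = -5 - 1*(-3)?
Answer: 28757716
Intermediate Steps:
w = -2 (w = -5 + 3 = -2)
J(R, m) = -7*(R + m)*(R + 2*m) (J(R, m) = -7*(R + m)*(m + (R + m)) = -7*(R + m)*(R + 2*m))
-1386*J(w, 40) + 988 = -1386*(-14*40² - 7*(-2)² - 21*(-2)*40) + 988 = -1386*(-14*1600 - 7*4 + 1680) + 988 = -1386*(-22400 - 28 + 1680) + 988 = -1386*(-20748) + 988 = 28756728 + 988 = 28757716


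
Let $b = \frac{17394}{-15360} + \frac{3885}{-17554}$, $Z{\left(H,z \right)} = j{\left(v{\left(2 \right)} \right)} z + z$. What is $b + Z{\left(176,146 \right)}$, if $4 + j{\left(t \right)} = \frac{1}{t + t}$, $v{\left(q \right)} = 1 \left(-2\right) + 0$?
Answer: $- \frac{10692014763}{22469120} \approx -475.85$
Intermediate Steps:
$v{\left(q \right)} = -2$ ($v{\left(q \right)} = -2 + 0 = -2$)
$j{\left(t \right)} = -4 + \frac{1}{2 t}$ ($j{\left(t \right)} = -4 + \frac{1}{t + t} = -4 + \frac{1}{2 t}$)
$Z{\left(H,z \right)} = - \frac{13 z}{4}$ ($Z{\left(H,z \right)} = \left(-4 + \frac{1}{2 \left(-2\right)}\right) z + z = \left(-4 + \frac{1}{2} \left(- \frac{1}{2}\right)\right) z + z = \left(-4 - \frac{1}{4}\right) z + z = - \frac{17 z}{4} + z = - \frac{13 z}{4}$)
$b = - \frac{30417323}{22469120}$ ($b = 17394 \left(- \frac{1}{15360}\right) + 3885 \left(- \frac{1}{17554}\right) = - \frac{2899}{2560} - \frac{3885}{17554} = - \frac{30417323}{22469120} \approx -1.3537$)
$b + Z{\left(176,146 \right)} = - \frac{30417323}{22469120} - \frac{949}{2} = - \frac{10692014763}{22469120}$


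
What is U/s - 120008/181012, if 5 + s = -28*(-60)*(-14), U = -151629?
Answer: 6155870087/1064576825 ≈ 5.7825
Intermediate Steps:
s = -23525 (s = -5 - 28*(-60)*(-14) = -5 + 1680*(-14) = -5 - 23520 = -23525)
U/s - 120008/181012 = -151629/(-23525) - 120008/181012 = -151629*(-1/23525) - 120008*1/181012 = 151629/23525 - 30002/45253 = 6155870087/1064576825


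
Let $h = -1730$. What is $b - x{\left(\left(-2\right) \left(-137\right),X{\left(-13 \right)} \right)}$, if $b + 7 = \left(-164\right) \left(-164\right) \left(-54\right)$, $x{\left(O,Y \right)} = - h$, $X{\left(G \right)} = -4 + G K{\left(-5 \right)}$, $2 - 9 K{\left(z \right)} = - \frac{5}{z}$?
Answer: $-1454121$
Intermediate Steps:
$K{\left(z \right)} = \frac{2}{9} + \frac{5}{9 z}$ ($K{\left(z \right)} = \frac{2}{9} - \frac{\left(-5\right) \frac{1}{z}}{9} = \frac{2}{9} + \frac{5}{9 z}$)
$X{\left(G \right)} = -4 + \frac{G}{9}$ ($X{\left(G \right)} = -4 + G \frac{5 + 2 \left(-5\right)}{9 \left(-5\right)} = -4 + G \frac{1}{9} \left(- \frac{1}{5}\right) \left(5 - 10\right) = -4 + G \frac{1}{9} \left(- \frac{1}{5}\right) \left(-5\right) = -4 + G \frac{1}{9} = -4 + \frac{G}{9}$)
$x{\left(O,Y \right)} = 1730$ ($x{\left(O,Y \right)} = \left(-1\right) \left(-1730\right) = 1730$)
$b = -1452391$ ($b = -7 + \left(-164\right) \left(-164\right) \left(-54\right) = -7 + 26896 \left(-54\right) = -7 - 1452384 = -1452391$)
$b - x{\left(\left(-2\right) \left(-137\right),X{\left(-13 \right)} \right)} = -1452391 - 1730 = -1454121$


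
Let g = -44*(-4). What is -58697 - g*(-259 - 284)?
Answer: 36871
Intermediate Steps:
g = 176
-58697 - g*(-259 - 284) = -58697 - 176*(-259 - 284) = -58697 - 176*(-543) = -58697 - 1*(-95568) = -58697 + 95568 = 36871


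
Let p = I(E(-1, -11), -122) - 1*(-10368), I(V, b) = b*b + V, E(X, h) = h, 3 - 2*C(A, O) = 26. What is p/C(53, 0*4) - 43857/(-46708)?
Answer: -2356904545/1074284 ≈ -2193.9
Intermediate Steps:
C(A, O) = -23/2 (C(A, O) = 3/2 - 1/2*26 = 3/2 - 13 = -23/2)
I(V, b) = V + b**2 (I(V, b) = b**2 + V = V + b**2)
p = 25241 (p = (-11 + (-122)**2) - 1*(-10368) = (-11 + 14884) + 10368 = 14873 + 10368 = 25241)
p/C(53, 0*4) - 43857/(-46708) = 25241/(-23/2) - 43857/(-46708) = 25241*(-2/23) - 43857*(-1/46708) = -50482/23 + 43857/46708 = -2356904545/1074284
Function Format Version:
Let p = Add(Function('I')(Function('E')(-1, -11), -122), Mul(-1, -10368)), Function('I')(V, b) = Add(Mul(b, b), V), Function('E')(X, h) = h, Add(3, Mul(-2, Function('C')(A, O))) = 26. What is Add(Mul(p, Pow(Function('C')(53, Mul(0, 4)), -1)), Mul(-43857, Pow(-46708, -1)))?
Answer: Rational(-2356904545, 1074284) ≈ -2193.9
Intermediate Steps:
Function('C')(A, O) = Rational(-23, 2) (Function('C')(A, O) = Add(Rational(3, 2), Mul(Rational(-1, 2), 26)) = Add(Rational(3, 2), -13) = Rational(-23, 2))
Function('I')(V, b) = Add(V, Pow(b, 2)) (Function('I')(V, b) = Add(Pow(b, 2), V) = Add(V, Pow(b, 2)))
p = 25241 (p = Add(Add(-11, Pow(-122, 2)), Mul(-1, -10368)) = Add(Add(-11, 14884), 10368) = Add(14873, 10368) = 25241)
Add(Mul(p, Pow(Function('C')(53, Mul(0, 4)), -1)), Mul(-43857, Pow(-46708, -1))) = Add(Mul(25241, Pow(Rational(-23, 2), -1)), Mul(-43857, Pow(-46708, -1))) = Add(Mul(25241, Rational(-2, 23)), Mul(-43857, Rational(-1, 46708))) = Add(Rational(-50482, 23), Rational(43857, 46708)) = Rational(-2356904545, 1074284)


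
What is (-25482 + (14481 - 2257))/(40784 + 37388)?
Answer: -6629/39086 ≈ -0.16960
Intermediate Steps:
(-25482 + (14481 - 2257))/(40784 + 37388) = (-25482 + 12224)/78172 = -13258*1/78172 = -6629/39086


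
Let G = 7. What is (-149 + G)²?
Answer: 20164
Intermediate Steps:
(-149 + G)² = (-149 + 7)² = (-142)² = 20164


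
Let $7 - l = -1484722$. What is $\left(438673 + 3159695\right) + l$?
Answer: $5083097$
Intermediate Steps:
$l = 1484729$ ($l = 7 - -1484722 = 7 + 1484722 = 1484729$)
$\left(438673 + 3159695\right) + l = \left(438673 + 3159695\right) + 1484729 = 3598368 + 1484729 = 5083097$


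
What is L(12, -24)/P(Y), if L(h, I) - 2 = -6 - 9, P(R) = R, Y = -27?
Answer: 13/27 ≈ 0.48148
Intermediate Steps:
L(h, I) = -13 (L(h, I) = 2 + (-6 - 9) = 2 - 15 = -13)
L(12, -24)/P(Y) = -13/(-27) = -13*(-1/27) = 13/27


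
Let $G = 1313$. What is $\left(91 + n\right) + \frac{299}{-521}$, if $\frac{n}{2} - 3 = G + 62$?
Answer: $\frac{1482988}{521} \approx 2846.4$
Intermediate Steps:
$n = 2756$ ($n = 6 + 2 \left(1313 + 62\right) = 6 + 2 \cdot 1375 = 6 + 2750 = 2756$)
$\left(91 + n\right) + \frac{299}{-521} = \left(91 + 2756\right) + \frac{299}{-521} = 2847 + 299 \left(- \frac{1}{521}\right) = 2847 - \frac{299}{521} = \frac{1482988}{521}$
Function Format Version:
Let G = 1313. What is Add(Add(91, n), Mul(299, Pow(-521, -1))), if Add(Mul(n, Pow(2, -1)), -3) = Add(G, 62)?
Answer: Rational(1482988, 521) ≈ 2846.4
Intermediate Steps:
n = 2756 (n = Add(6, Mul(2, Add(1313, 62))) = Add(6, Mul(2, 1375)) = Add(6, 2750) = 2756)
Add(Add(91, n), Mul(299, Pow(-521, -1))) = Add(Add(91, 2756), Mul(299, Pow(-521, -1))) = Add(2847, Mul(299, Rational(-1, 521))) = Add(2847, Rational(-299, 521)) = Rational(1482988, 521)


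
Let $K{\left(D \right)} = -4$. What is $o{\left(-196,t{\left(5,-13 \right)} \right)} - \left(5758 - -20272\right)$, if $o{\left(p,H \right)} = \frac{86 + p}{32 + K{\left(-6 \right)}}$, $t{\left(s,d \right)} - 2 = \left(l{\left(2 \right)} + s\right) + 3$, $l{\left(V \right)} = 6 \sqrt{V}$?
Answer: $- \frac{364475}{14} \approx -26034.0$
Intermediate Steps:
$t{\left(s,d \right)} = 5 + s + 6 \sqrt{2}$ ($t{\left(s,d \right)} = 2 + \left(\left(6 \sqrt{2} + s\right) + 3\right) = 2 + \left(\left(s + 6 \sqrt{2}\right) + 3\right) = 2 + \left(3 + s + 6 \sqrt{2}\right) = 5 + s + 6 \sqrt{2}$)
$o{\left(p,H \right)} = \frac{43}{14} + \frac{p}{28}$ ($o{\left(p,H \right)} = \frac{86 + p}{32 - 4} = \frac{86 + p}{28} = \left(86 + p\right) \frac{1}{28} = \frac{43}{14} + \frac{p}{28}$)
$o{\left(-196,t{\left(5,-13 \right)} \right)} - \left(5758 - -20272\right) = \left(\frac{43}{14} + \frac{1}{28} \left(-196\right)\right) - \left(5758 - -20272\right) = \left(\frac{43}{14} - 7\right) - \left(5758 + 20272\right) = - \frac{55}{14} - 26030 = - \frac{364475}{14}$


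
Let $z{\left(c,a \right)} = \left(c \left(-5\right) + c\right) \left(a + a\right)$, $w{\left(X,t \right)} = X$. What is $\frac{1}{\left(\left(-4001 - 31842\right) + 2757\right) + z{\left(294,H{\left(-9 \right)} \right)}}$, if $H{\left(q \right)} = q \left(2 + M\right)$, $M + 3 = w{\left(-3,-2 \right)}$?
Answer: $- \frac{1}{117758} \approx -8.492 \cdot 10^{-6}$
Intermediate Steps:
$M = -6$ ($M = -3 - 3 = -6$)
$H{\left(q \right)} = - 4 q$ ($H{\left(q \right)} = q \left(2 - 6\right) = q \left(-4\right) = - 4 q$)
$z{\left(c,a \right)} = - 8 a c$ ($z{\left(c,a \right)} = \left(- 5 c + c\right) 2 a = - 4 c 2 a = - 8 a c$)
$\frac{1}{\left(\left(-4001 - 31842\right) + 2757\right) + z{\left(294,H{\left(-9 \right)} \right)}} = \frac{1}{\left(\left(-4001 - 31842\right) + 2757\right) - 8 \left(\left(-4\right) \left(-9\right)\right) 294} = \frac{1}{\left(-35843 + 2757\right) - 288 \cdot 294} = \frac{1}{-33086 - 84672} = \frac{1}{-117758} = - \frac{1}{117758}$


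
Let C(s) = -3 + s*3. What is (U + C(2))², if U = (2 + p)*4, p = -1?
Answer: 49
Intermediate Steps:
C(s) = -3 + 3*s
U = 4 (U = (2 - 1)*4 = 1*4 = 4)
(U + C(2))² = (4 + (-3 + 3*2))² = (4 + (-3 + 6))² = (4 + 3)² = 7² = 49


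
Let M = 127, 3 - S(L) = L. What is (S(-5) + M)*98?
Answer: 13230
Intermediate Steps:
S(L) = 3 - L
(S(-5) + M)*98 = ((3 - 1*(-5)) + 127)*98 = ((3 + 5) + 127)*98 = (8 + 127)*98 = 135*98 = 13230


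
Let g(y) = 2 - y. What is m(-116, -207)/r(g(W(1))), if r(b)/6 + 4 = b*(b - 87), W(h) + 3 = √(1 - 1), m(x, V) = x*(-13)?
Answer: -377/621 ≈ -0.60709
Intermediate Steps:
m(x, V) = -13*x
W(h) = -3 (W(h) = -3 + √(1 - 1) = -3 + √0 = -3 + 0 = -3)
r(b) = -24 + 6*b*(-87 + b) (r(b) = -24 + 6*(b*(b - 87)) = -24 + 6*(b*(-87 + b)) = -24 + 6*b*(-87 + b))
m(-116, -207)/r(g(W(1))) = (-13*(-116))/(-24 - 522*(2 - 1*(-3)) + 6*(2 - 1*(-3))²) = 1508/(-24 - 522*(2 + 3) + 6*(2 + 3)²) = 1508/(-24 - 522*5 + 6*5²) = 1508/(-24 - 2610 + 6*25) = 1508/(-24 - 2610 + 150) = 1508/(-2484) = 1508*(-1/2484) = -377/621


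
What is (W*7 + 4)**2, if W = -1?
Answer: 9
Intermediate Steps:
(W*7 + 4)**2 = (-1*7 + 4)**2 = (-7 + 4)**2 = (-3)**2 = 9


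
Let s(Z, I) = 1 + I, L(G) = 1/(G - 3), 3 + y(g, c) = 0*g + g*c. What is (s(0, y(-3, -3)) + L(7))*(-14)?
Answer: -203/2 ≈ -101.50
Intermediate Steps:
y(g, c) = -3 + c*g (y(g, c) = -3 + (0*g + g*c) = -3 + (0 + c*g) = -3 + c*g)
L(G) = 1/(-3 + G)
(s(0, y(-3, -3)) + L(7))*(-14) = ((1 + (-3 - 3*(-3))) + 1/(-3 + 7))*(-14) = ((1 + (-3 + 9)) + 1/4)*(-14) = ((1 + 6) + 1/4)*(-14) = (7 + 1/4)*(-14) = (29/4)*(-14) = -203/2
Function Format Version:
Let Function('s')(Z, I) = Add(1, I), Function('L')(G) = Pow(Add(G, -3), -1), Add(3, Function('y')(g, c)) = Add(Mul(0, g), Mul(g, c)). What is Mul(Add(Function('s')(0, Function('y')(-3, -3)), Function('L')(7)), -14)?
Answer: Rational(-203, 2) ≈ -101.50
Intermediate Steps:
Function('y')(g, c) = Add(-3, Mul(c, g)) (Function('y')(g, c) = Add(-3, Add(Mul(0, g), Mul(g, c))) = Add(-3, Add(0, Mul(c, g))) = Add(-3, Mul(c, g)))
Function('L')(G) = Pow(Add(-3, G), -1)
Mul(Add(Function('s')(0, Function('y')(-3, -3)), Function('L')(7)), -14) = Mul(Add(Add(1, Add(-3, Mul(-3, -3))), Pow(Add(-3, 7), -1)), -14) = Mul(Add(Add(1, Add(-3, 9)), Pow(4, -1)), -14) = Mul(Add(Add(1, 6), Rational(1, 4)), -14) = Mul(Add(7, Rational(1, 4)), -14) = Mul(Rational(29, 4), -14) = Rational(-203, 2)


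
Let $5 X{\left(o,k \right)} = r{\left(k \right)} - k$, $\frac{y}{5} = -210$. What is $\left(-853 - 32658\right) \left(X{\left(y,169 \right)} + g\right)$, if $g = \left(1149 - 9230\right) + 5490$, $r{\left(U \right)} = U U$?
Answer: $- \frac{517309307}{5} \approx -1.0346 \cdot 10^{8}$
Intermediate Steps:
$y = -1050$ ($y = 5 \left(-210\right) = -1050$)
$r{\left(U \right)} = U^{2}$
$X{\left(o,k \right)} = - \frac{k}{5} + \frac{k^{2}}{5}$ ($X{\left(o,k \right)} = \frac{k^{2} - k}{5} = - \frac{k}{5} + \frac{k^{2}}{5}$)
$g = -2591$ ($g = \left(1149 - 9230\right) + 5490 = -8081 + 5490 = -2591$)
$\left(-853 - 32658\right) \left(X{\left(y,169 \right)} + g\right) = \left(-853 - 32658\right) \left(\frac{1}{5} \cdot 169 \left(-1 + 169\right) - 2591\right) = - 33511 \left(\frac{1}{5} \cdot 169 \cdot 168 - 2591\right) = - 33511 \left(\frac{28392}{5} - 2591\right) = \left(-33511\right) \frac{15437}{5} = - \frac{517309307}{5}$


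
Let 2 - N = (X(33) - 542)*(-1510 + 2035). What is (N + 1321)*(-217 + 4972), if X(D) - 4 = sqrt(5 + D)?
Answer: 1349340615 - 2496375*sqrt(38) ≈ 1.3340e+9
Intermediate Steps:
X(D) = 4 + sqrt(5 + D)
N = 282452 - 525*sqrt(38) (N = 2 - ((4 + sqrt(5 + 33)) - 542)*(-1510 + 2035) = 2 - ((4 + sqrt(38)) - 542)*525 = 2 - (-538 + sqrt(38))*525 = 2 - (-282450 + 525*sqrt(38)) = 2 + (282450 - 525*sqrt(38)) = 282452 - 525*sqrt(38) ≈ 2.7922e+5)
(N + 1321)*(-217 + 4972) = ((282452 - 525*sqrt(38)) + 1321)*(-217 + 4972) = (283773 - 525*sqrt(38))*4755 = 1349340615 - 2496375*sqrt(38)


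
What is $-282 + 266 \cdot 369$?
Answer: $97872$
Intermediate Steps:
$-282 + 266 \cdot 369 = -282 + 98154 = 97872$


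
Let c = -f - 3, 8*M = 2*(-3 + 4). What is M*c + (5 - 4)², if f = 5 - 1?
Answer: -¾ ≈ -0.75000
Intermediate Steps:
f = 4
M = ¼ (M = (2*(-3 + 4))/8 = (2*1)/8 = (⅛)*2 = ¼ ≈ 0.25000)
c = -7 (c = -1*4 - 3 = -4 - 3 = -7)
M*c + (5 - 4)² = (¼)*(-7) + (5 - 4)² = -7/4 + 1² = -7/4 + 1 = -¾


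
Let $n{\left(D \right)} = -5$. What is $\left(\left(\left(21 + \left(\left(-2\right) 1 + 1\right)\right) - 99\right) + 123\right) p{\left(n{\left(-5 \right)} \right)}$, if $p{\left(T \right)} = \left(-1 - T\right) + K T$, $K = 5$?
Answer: $-924$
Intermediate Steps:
$p{\left(T \right)} = -1 + 4 T$ ($p{\left(T \right)} = \left(-1 - T\right) + 5 T = -1 + 4 T$)
$\left(\left(\left(21 + \left(\left(-2\right) 1 + 1\right)\right) - 99\right) + 123\right) p{\left(n{\left(-5 \right)} \right)} = \left(\left(\left(21 + \left(\left(-2\right) 1 + 1\right)\right) - 99\right) + 123\right) \left(-1 + 4 \left(-5\right)\right) = \left(\left(\left(21 + \left(-2 + 1\right)\right) - 99\right) + 123\right) \left(-1 - 20\right) = \left(\left(\left(21 - 1\right) - 99\right) + 123\right) \left(-21\right) = \left(\left(20 - 99\right) + 123\right) \left(-21\right) = \left(-79 + 123\right) \left(-21\right) = 44 \left(-21\right) = -924$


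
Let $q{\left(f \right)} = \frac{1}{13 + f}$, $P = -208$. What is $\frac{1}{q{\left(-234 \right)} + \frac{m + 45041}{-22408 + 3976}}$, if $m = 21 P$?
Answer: $- \frac{4073472}{9007165} \approx -0.45225$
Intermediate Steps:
$m = -4368$ ($m = 21 \left(-208\right) = -4368$)
$\frac{1}{q{\left(-234 \right)} + \frac{m + 45041}{-22408 + 3976}} = \frac{1}{\frac{1}{13 - 234} + \frac{-4368 + 45041}{-22408 + 3976}} = \frac{1}{\frac{1}{-221} + \frac{40673}{-18432}} = \frac{1}{- \frac{1}{221} + 40673 \left(- \frac{1}{18432}\right)} = \frac{1}{- \frac{1}{221} - \frac{40673}{18432}} = \frac{1}{- \frac{9007165}{4073472}} = - \frac{4073472}{9007165}$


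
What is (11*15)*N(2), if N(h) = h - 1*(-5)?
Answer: 1155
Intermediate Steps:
N(h) = 5 + h (N(h) = h + 5 = 5 + h)
(11*15)*N(2) = (11*15)*(5 + 2) = 165*7 = 1155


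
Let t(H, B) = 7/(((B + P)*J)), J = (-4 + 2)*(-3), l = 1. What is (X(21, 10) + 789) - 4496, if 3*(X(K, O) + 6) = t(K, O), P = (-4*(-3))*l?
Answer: -1470341/396 ≈ -3713.0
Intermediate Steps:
P = 12 (P = -4*(-3)*1 = 12*1 = 12)
J = 6 (J = -2*(-3) = 6)
t(H, B) = 7/(72 + 6*B) (t(H, B) = 7/(((B + 12)*6)) = 7/(((12 + B)*6)) = 7/(72 + 6*B))
X(K, O) = -6 + 7/(18*(12 + O)) (X(K, O) = -6 + (7/(6*(12 + O)))/3 = -6 + 7/(18*(12 + O)))
(X(21, 10) + 789) - 4496 = ((-1289 - 108*10)/(18*(12 + 10)) + 789) - 4496 = ((1/18)*(-1289 - 1080)/22 + 789) - 4496 = ((1/18)*(1/22)*(-2369) + 789) - 4496 = (-2369/396 + 789) - 4496 = 310075/396 - 4496 = -1470341/396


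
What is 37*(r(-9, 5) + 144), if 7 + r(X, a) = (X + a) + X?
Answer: 4588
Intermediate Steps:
r(X, a) = -7 + a + 2*X (r(X, a) = -7 + ((X + a) + X) = -7 + (a + 2*X) = -7 + a + 2*X)
37*(r(-9, 5) + 144) = 37*((-7 + 5 + 2*(-9)) + 144) = 37*((-7 + 5 - 18) + 144) = 37*(-20 + 144) = 37*124 = 4588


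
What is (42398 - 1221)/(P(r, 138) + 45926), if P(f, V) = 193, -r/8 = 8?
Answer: 41177/46119 ≈ 0.89284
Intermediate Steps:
r = -64 (r = -8*8 = -64)
(42398 - 1221)/(P(r, 138) + 45926) = (42398 - 1221)/(193 + 45926) = 41177/46119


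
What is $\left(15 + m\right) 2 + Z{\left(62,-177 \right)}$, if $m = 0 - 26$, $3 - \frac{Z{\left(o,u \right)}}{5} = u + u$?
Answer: $1763$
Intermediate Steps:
$Z{\left(o,u \right)} = 15 - 10 u$ ($Z{\left(o,u \right)} = 15 - 5 \left(u + u\right) = 15 - 5 \cdot 2 u = 15 - 10 u$)
$m = -26$
$\left(15 + m\right) 2 + Z{\left(62,-177 \right)} = \left(15 - 26\right) 2 + \left(15 - -1770\right) = \left(-11\right) 2 + \left(15 + 1770\right) = -22 + 1785 = 1763$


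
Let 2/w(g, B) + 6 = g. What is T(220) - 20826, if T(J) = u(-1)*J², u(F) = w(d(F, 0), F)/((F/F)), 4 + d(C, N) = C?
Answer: -29626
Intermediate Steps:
d(C, N) = -4 + C
w(g, B) = 2/(-6 + g)
u(F) = 2/(-10 + F) (u(F) = (2/(-6 + (-4 + F)))/((F/F)) = (2/(-10 + F))/1 = (2/(-10 + F))*1 = 2/(-10 + F))
T(J) = -2*J²/11 (T(J) = (2/(-10 - 1))*J² = (2/(-11))*J² = (2*(-1/11))*J² = -2*J²/11)
T(220) - 20826 = -2/11*220² - 20826 = -2/11*48400 - 20826 = -8800 - 20826 = -29626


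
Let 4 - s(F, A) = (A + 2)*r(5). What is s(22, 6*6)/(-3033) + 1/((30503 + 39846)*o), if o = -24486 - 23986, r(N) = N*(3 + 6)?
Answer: 5817386174935/10342398756024 ≈ 0.56248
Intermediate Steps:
r(N) = 9*N (r(N) = N*9 = 9*N)
s(F, A) = -86 - 45*A (s(F, A) = 4 - (A + 2)*9*5 = 4 - (2 + A)*45 = 4 - (90 + 45*A) = 4 + (-90 - 45*A) = -86 - 45*A)
o = -48472
s(22, 6*6)/(-3033) + 1/((30503 + 39846)*o) = (-86 - 270*6)/(-3033) + 1/((30503 + 39846)*(-48472)) = (-86 - 45*36)*(-1/3033) - 1/48472/70349 = (-86 - 1620)*(-1/3033) + (1/70349)*(-1/48472) = -1706*(-1/3033) - 1/3409956728 = 1706/3033 - 1/3409956728 = 5817386174935/10342398756024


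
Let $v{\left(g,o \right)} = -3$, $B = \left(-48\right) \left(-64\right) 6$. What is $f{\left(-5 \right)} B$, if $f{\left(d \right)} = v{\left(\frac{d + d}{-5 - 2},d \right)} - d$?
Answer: $36864$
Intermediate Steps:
$B = 18432$ ($B = 3072 \cdot 6 = 18432$)
$f{\left(d \right)} = -3 - d$
$f{\left(-5 \right)} B = \left(-3 - -5\right) 18432 = \left(-3 + 5\right) 18432 = 2 \cdot 18432 = 36864$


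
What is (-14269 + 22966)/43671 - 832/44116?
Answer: 28945215/160549153 ≈ 0.18029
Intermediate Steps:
(-14269 + 22966)/43671 - 832/44116 = 8697*(1/43671) - 832*1/44116 = 2899/14557 - 208/11029 = 28945215/160549153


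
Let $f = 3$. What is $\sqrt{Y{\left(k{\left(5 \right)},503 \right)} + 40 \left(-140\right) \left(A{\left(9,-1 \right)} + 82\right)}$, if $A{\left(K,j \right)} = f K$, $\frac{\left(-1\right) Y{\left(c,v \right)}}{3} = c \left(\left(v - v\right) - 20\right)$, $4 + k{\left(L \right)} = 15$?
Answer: $2 i \sqrt{152435} \approx 780.86 i$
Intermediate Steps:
$k{\left(L \right)} = 11$ ($k{\left(L \right)} = -4 + 15 = 11$)
$Y{\left(c,v \right)} = 60 c$ ($Y{\left(c,v \right)} = - 3 c \left(\left(v - v\right) - 20\right) = - 3 c \left(0 - 20\right) = - 3 c \left(-20\right) = - 3 \left(- 20 c\right) = 60 c$)
$A{\left(K,j \right)} = 3 K$
$\sqrt{Y{\left(k{\left(5 \right)},503 \right)} + 40 \left(-140\right) \left(A{\left(9,-1 \right)} + 82\right)} = \sqrt{60 \cdot 11 + 40 \left(-140\right) \left(3 \cdot 9 + 82\right)} = \sqrt{660 - 5600 \left(27 + 82\right)} = \sqrt{660 - 610400} = \sqrt{-609740} = 2 i \sqrt{152435}$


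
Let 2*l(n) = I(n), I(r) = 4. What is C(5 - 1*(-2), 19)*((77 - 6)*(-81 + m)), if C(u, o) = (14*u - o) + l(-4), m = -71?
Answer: -874152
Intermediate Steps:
l(n) = 2 (l(n) = (½)*4 = 2)
C(u, o) = 2 - o + 14*u (C(u, o) = (14*u - o) + 2 = (-o + 14*u) + 2 = 2 - o + 14*u)
C(5 - 1*(-2), 19)*((77 - 6)*(-81 + m)) = (2 - 1*19 + 14*(5 - 1*(-2)))*((77 - 6)*(-81 - 71)) = (2 - 19 + 14*(5 + 2))*(71*(-152)) = (2 - 19 + 14*7)*(-10792) = (2 - 19 + 98)*(-10792) = 81*(-10792) = -874152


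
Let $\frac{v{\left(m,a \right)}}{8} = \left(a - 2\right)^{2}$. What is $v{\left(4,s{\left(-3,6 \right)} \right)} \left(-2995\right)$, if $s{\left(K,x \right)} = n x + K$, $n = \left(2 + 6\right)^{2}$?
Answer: $-3441638360$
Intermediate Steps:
$n = 64$ ($n = 8^{2} = 64$)
$s{\left(K,x \right)} = K + 64 x$ ($s{\left(K,x \right)} = 64 x + K = K + 64 x$)
$v{\left(m,a \right)} = 8 \left(-2 + a\right)^{2}$ ($v{\left(m,a \right)} = 8 \left(a - 2\right)^{2} = 8 \left(-2 + a\right)^{2}$)
$v{\left(4,s{\left(-3,6 \right)} \right)} \left(-2995\right) = 8 \left(-2 + \left(-3 + 64 \cdot 6\right)\right)^{2} \left(-2995\right) = 8 \left(-2 + \left(-3 + 384\right)\right)^{2} \left(-2995\right) = 8 \left(-2 + 381\right)^{2} \left(-2995\right) = 8 \cdot 379^{2} \left(-2995\right) = 8 \cdot 143641 \left(-2995\right) = 1149128 \left(-2995\right) = -3441638360$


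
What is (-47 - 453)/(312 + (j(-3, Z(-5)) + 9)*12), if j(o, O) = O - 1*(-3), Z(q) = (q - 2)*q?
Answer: -125/219 ≈ -0.57078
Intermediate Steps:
Z(q) = q*(-2 + q) (Z(q) = (-2 + q)*q = q*(-2 + q))
j(o, O) = 3 + O (j(o, O) = O + 3 = 3 + O)
(-47 - 453)/(312 + (j(-3, Z(-5)) + 9)*12) = (-47 - 453)/(312 + ((3 - 5*(-2 - 5)) + 9)*12) = -500/(312 + ((3 - 5*(-7)) + 9)*12) = -500/(312 + ((3 + 35) + 9)*12) = -500/(312 + (38 + 9)*12) = -500/(312 + 47*12) = -500/(312 + 564) = -500/876 = -500*1/876 = -125/219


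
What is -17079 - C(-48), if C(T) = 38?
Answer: -17117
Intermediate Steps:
-17079 - C(-48) = -17079 - 1*38 = -17079 - 38 = -17117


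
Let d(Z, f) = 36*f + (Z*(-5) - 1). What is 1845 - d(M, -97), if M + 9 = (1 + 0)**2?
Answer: 5298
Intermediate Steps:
M = -8 (M = -9 + (1 + 0)**2 = -9 + 1**2 = -9 + 1 = -8)
d(Z, f) = -1 - 5*Z + 36*f (d(Z, f) = 36*f + (-5*Z - 1) = 36*f + (-1 - 5*Z) = -1 - 5*Z + 36*f)
1845 - d(M, -97) = 1845 - (-1 - 5*(-8) + 36*(-97)) = 1845 - (-1 + 40 - 3492) = 1845 - 1*(-3453) = 1845 + 3453 = 5298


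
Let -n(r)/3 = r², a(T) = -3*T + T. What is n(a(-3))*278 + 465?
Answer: -29559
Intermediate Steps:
a(T) = -2*T
n(r) = -3*r²
n(a(-3))*278 + 465 = -3*(-2*(-3))²*278 + 465 = -3*6²*278 + 465 = -3*36*278 + 465 = -108*278 + 465 = -30024 + 465 = -29559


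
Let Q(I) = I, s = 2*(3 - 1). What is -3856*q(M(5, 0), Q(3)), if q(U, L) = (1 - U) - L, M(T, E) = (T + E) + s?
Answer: 42416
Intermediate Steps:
s = 4 (s = 2*2 = 4)
M(T, E) = 4 + E + T (M(T, E) = (T + E) + 4 = (E + T) + 4 = 4 + E + T)
q(U, L) = 1 - L - U
-3856*q(M(5, 0), Q(3)) = -3856*(1 - 1*3 - (4 + 0 + 5)) = -3856*(1 - 3 - 1*9) = -3856*(1 - 3 - 9) = -3856*(-11) = 42416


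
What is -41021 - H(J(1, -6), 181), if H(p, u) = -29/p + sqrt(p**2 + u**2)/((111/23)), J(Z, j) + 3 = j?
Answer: -369218/9 - 23*sqrt(32842)/111 ≈ -41062.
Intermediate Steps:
J(Z, j) = -3 + j
H(p, u) = -29/p + 23*sqrt(p**2 + u**2)/111 (H(p, u) = -29/p + sqrt(p**2 + u**2)/((111*(1/23))) = -29/p + sqrt(p**2 + u**2)/(111/23) = -29/p + sqrt(p**2 + u**2)*(23/111) = -29/p + 23*sqrt(p**2 + u**2)/111)
-41021 - H(J(1, -6), 181) = -41021 - (-29/(-3 - 6) + 23*sqrt((-3 - 6)**2 + 181**2)/111) = -41021 - (-29/(-9) + 23*sqrt((-9)**2 + 32761)/111) = -41021 - (-29*(-1/9) + 23*sqrt(81 + 32761)/111) = -41021 - (29/9 + 23*sqrt(32842)/111) = -41021 + (-29/9 - 23*sqrt(32842)/111) = -369218/9 - 23*sqrt(32842)/111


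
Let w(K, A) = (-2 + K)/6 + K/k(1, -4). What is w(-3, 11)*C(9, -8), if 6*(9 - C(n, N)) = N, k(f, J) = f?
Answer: -713/18 ≈ -39.611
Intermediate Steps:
C(n, N) = 9 - N/6
w(K, A) = -⅓ + 7*K/6 (w(K, A) = (-2 + K)/6 + K/1 = (-2 + K)*(⅙) + K*1 = (-⅓ + K/6) + K = -⅓ + 7*K/6)
w(-3, 11)*C(9, -8) = (-⅓ + (7/6)*(-3))*(9 - ⅙*(-8)) = (-⅓ - 7/2)*(9 + 4/3) = -23/6*31/3 = -713/18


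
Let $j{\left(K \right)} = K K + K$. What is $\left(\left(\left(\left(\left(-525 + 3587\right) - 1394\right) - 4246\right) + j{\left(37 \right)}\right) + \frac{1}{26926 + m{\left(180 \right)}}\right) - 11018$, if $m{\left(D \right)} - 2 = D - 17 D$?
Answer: $- \frac{293145119}{24048} \approx -12190.0$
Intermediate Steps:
$j{\left(K \right)} = K + K^{2}$ ($j{\left(K \right)} = K^{2} + K = K + K^{2}$)
$m{\left(D \right)} = 2 - 16 D$ ($m{\left(D \right)} = 2 + \left(D - 17 D\right) = 2 - 16 D$)
$\left(\left(\left(\left(\left(-525 + 3587\right) - 1394\right) - 4246\right) + j{\left(37 \right)}\right) + \frac{1}{26926 + m{\left(180 \right)}}\right) - 11018 = \left(\left(\left(\left(\left(-525 + 3587\right) - 1394\right) - 4246\right) + 37 \left(1 + 37\right)\right) + \frac{1}{26926 + \left(2 - 2880\right)}\right) - 11018 = \left(\left(\left(\left(3062 - 1394\right) - 4246\right) + 37 \cdot 38\right) + \frac{1}{26926 + \left(2 - 2880\right)}\right) - 11018 = \left(\left(\left(1668 - 4246\right) + 1406\right) + \frac{1}{26926 - 2878}\right) - 11018 = \left(\left(-2578 + 1406\right) + \frac{1}{24048}\right) - 11018 = \left(-1172 + \frac{1}{24048}\right) - 11018 = - \frac{28184255}{24048} - 11018 = - \frac{293145119}{24048}$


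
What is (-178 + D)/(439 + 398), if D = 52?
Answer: -14/93 ≈ -0.15054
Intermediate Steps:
(-178 + D)/(439 + 398) = (-178 + 52)/(439 + 398) = -126/837 = -126*1/837 = -14/93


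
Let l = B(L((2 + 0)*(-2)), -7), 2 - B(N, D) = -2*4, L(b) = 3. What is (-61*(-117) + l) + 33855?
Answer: 41002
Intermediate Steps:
B(N, D) = 10 (B(N, D) = 2 - (-2)*4 = 2 - 1*(-8) = 2 + 8 = 10)
l = 10
(-61*(-117) + l) + 33855 = (-61*(-117) + 10) + 33855 = (7137 + 10) + 33855 = 7147 + 33855 = 41002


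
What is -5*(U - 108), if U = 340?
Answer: -1160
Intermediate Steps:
-5*(U - 108) = -5*(340 - 108) = -5*232 = -1160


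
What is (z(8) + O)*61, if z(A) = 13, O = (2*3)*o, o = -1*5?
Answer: -1037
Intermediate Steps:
o = -5
O = -30 (O = (2*3)*(-5) = 6*(-5) = -30)
(z(8) + O)*61 = (13 - 30)*61 = -17*61 = -1037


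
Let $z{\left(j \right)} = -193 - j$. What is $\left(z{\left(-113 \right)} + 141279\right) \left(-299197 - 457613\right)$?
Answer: $-106860815190$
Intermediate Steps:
$\left(z{\left(-113 \right)} + 141279\right) \left(-299197 - 457613\right) = \left(\left(-193 - -113\right) + 141279\right) \left(-299197 - 457613\right) = \left(\left(-193 + 113\right) + 141279\right) \left(-756810\right) = \left(-80 + 141279\right) \left(-756810\right) = 141199 \left(-756810\right) = -106860815190$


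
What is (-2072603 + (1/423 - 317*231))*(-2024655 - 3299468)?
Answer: 4832632383224947/423 ≈ 1.1425e+13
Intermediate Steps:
(-2072603 + (1/423 - 317*231))*(-2024655 - 3299468) = (-2072603 + (1/423 - 73227))*(-5324123) = (-2072603 - 30975020/423)*(-5324123) = -907686089/423*(-5324123) = 4832632383224947/423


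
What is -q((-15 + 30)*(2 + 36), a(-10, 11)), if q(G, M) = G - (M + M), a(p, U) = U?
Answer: -548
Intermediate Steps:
q(G, M) = G - 2*M
-q((-15 + 30)*(2 + 36), a(-10, 11)) = -((-15 + 30)*(2 + 36) - 2*11) = -(15*38 - 22) = -(570 - 22) = -1*548 = -548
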